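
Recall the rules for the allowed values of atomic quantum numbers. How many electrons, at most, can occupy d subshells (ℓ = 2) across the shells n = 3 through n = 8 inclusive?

60

A d subshell (ℓ = 2) exists for every n ≥ 3, so shells n = 3, 4, 5, 6, 7, 8 each contribute one — 6 subshells.
Since each d subshell holds 2(2·2+1) = 10 electrons, the total is 6 × 10 = 60.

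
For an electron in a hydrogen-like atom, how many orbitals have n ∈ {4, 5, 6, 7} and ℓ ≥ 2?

110

For each n in the range, tally the orbitals obeying ℓ ≥ 2:
n=4 → 12; n=5 → 21; n=6 → 32; n=7 → 45.
Total orbitals: 12 + 21 + 32 + 45 = 110.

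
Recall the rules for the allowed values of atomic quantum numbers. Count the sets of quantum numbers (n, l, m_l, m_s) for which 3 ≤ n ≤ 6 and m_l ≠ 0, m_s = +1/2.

Work shell by shell — for each n, count the (l, m_l) pairs that satisfy m_l ≠ 0:
n=3 → 6; n=4 → 12; n=5 → 20; n=6 → 30.
Orbitals: 6 + 12 + 20 + 30 = 68. With m_s fixed to +1/2 there is one state per orbital, so 68 states.

68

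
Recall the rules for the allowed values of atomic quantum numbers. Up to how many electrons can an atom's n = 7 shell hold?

A shell holds 2n² electrons: 2 × 7² = 2 × 49 = 98.

98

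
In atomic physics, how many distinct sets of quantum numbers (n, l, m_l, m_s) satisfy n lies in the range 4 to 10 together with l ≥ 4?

518

Count contributing orbitals for each principal shell:
n=5 → 9; n=6 → 20; n=7 → 33; n=8 → 48; n=9 → 65; n=10 → 84.
Orbitals: 9 + 20 + 33 + 48 + 65 + 84 = 259. Including both spin states (m_s = ±1/2) gives 2 × 259 = 518 states.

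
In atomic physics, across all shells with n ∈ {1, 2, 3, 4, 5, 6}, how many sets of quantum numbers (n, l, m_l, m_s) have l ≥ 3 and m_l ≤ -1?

Count contributing orbitals for each principal shell:
n=4 → 3; n=5 → 7; n=6 → 12.
Orbitals: 3 + 7 + 12 = 22. Including both spin states (m_s = ±1/2) gives 2 × 22 = 44 states.

44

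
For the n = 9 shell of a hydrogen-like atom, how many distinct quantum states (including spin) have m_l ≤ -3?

42

Go through l = 0, …, 8 (the values permitted for n = 9).
Orbitals with m_l ≤ -3, by l: l=3 → 1; l=4 → 2; l=5 → 3; l=6 → 4; l=7 → 5; l=8 → 6.
Orbitals: 1 + 2 + 3 + 4 + 5 + 6 = 21. Each orbital carries two spin states, so 21 × 2 = 42 states.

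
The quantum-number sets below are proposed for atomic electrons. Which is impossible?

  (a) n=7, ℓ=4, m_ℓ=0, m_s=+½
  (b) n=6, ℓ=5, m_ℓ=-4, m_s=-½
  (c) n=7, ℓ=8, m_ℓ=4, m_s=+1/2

(c) has ℓ = 8 ≥ n = 7, violating 0 ≤ ℓ ≤ n−1.
The remaining sets (a), (b) satisfy all four rules.

(c)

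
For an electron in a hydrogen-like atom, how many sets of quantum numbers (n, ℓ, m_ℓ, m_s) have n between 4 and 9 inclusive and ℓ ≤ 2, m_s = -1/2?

Go shell by shell, enumerating (ℓ, m_ℓ) with ℓ ≤ 2:
n=4 → 9; n=5 → 9; n=6 → 9; n=7 → 9; n=8 → 9; n=9 → 9.
Orbitals: 9 + 9 + 9 + 9 + 9 + 9 = 54. With m_s fixed to -1/2 there is one state per orbital, so 54 states.

54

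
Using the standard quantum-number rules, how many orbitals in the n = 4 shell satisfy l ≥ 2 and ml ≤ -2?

Go through l = 0, …, 3 (the values permitted for n = 4).
Per l-value: l=2 → 1; l=3 → 2.
Total orbitals: 1 + 2 = 3.

3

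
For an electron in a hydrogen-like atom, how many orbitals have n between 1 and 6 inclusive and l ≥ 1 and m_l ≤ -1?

35

For each n in the range, tally the orbitals obeying l ≥ 1 and m_l ≤ -1:
n=2 → 1; n=3 → 3; n=4 → 6; n=5 → 10; n=6 → 15.
Total orbitals: 1 + 3 + 6 + 10 + 15 = 35.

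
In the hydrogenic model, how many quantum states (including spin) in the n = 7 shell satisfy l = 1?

6

With n = 7 the allowed l are 0, 1, …, 6.
Orbitals with l = 1, by l: l=1 → 3.
Orbitals: 3. Each orbital carries two spin states, so 3 × 2 = 6 states.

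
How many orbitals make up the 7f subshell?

7

A subshell has 2l+1 orbitals; with l = 3, that's 7.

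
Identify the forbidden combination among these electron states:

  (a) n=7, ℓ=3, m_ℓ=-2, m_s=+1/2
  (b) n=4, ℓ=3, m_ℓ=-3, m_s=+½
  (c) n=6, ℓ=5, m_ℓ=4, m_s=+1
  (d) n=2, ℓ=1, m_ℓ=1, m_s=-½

(c)

(c) has m_s = +1, but an electron's spin must be ±1/2.
The remaining sets (a), (b), (d) satisfy all four rules.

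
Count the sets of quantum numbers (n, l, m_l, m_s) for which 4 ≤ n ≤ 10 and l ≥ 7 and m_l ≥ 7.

Go shell by shell, enumerating (l, m_l) with l ≥ 7 and m_l ≥ 7:
n=8 → 1; n=9 → 3; n=10 → 6.
Orbitals: 1 + 3 + 6 = 10. Including both spin states (m_s = ±1/2) gives 2 × 10 = 20 states.

20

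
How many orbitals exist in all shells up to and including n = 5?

Total orbitals = 1² + 2² + 3² + 4² + 5² = 55.

55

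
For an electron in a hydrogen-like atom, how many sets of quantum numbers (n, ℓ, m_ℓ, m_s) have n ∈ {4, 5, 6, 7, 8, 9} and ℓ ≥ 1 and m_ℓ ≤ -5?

Treat each shell separately and count matching orbitals:
n=6 → 1; n=7 → 3; n=8 → 6; n=9 → 10.
Orbitals: 1 + 3 + 6 + 10 = 20. Including both spin states (m_s = ±1/2) gives 2 × 20 = 40 states.

40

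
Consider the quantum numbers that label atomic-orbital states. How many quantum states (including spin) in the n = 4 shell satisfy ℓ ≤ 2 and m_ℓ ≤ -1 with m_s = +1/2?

The (ℓ, m_ℓ) pairs meeting ℓ ≤ 2 and m_ℓ ≤ -1 give: ℓ=1 → 1; ℓ=2 → 2.
Orbitals: 1 + 2 = 3. With m_s fixed to a single value there is one state per orbital, giving 3 states.

3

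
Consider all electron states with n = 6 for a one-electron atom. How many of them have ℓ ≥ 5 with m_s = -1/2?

The n = 6 shell has ℓ = 0 through 5; check each.
The (ℓ, m_ℓ) pairs meeting ℓ ≥ 5 give: ℓ=5 → 11.
Orbitals: 11. With m_s fixed to a single value there is one state per orbital, giving 11 states.

11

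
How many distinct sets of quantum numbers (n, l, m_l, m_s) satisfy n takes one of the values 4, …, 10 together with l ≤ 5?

For each n in the range, tally the orbitals obeying l ≤ 5:
n=4 → 16; n=5 → 25; n=6 → 36; n=7 → 36; n=8 → 36; n=9 → 36; n=10 → 36.
Orbitals: 16 + 25 + 36 + 36 + 36 + 36 + 36 = 221. Including both spin states (m_s = ±1/2) gives 2 × 221 = 442 states.

442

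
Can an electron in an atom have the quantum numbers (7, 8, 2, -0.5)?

Not allowed

The orbital quantum number must satisfy 0 ≤ l ≤ n−1. With n = 7 the allowed l values are 0, 1, 2, 3, 4, 5, 6, so l = 8 is out of range.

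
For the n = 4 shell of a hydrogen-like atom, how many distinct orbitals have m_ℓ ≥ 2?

Go through ℓ = 0, …, 3 (the values permitted for n = 4).
The (ℓ, m_ℓ) pairs meeting m_ℓ ≥ 2 give: ℓ=2 → 1; ℓ=3 → 2.
Total orbitals: 1 + 2 = 3.

3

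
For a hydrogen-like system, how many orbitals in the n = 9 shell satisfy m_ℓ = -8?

1

For n = 9, ℓ ranges over 0 … 8.
Contributions: ℓ=8 → 1.
Total orbitals: 1.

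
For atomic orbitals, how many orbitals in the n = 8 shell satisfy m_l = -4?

4

Orbitals with m_l = -4, by l: l=4 → 1; l=5 → 1; l=6 → 1; l=7 → 1.
Total orbitals: 1 + 1 + 1 + 1 = 4.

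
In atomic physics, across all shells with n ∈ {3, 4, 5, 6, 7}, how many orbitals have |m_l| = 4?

For each n in the range, tally the orbitals obeying |m_l| = 4:
n=5 → 2; n=6 → 4; n=7 → 6.
Total orbitals: 2 + 4 + 6 = 12.

12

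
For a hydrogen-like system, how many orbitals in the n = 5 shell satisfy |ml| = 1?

For n = 5, l ranges over 0 … 4.
Orbitals with |ml| = 1, by l: l=1 → 2; l=2 → 2; l=3 → 2; l=4 → 2.
Total orbitals: 2 + 2 + 2 + 2 = 8.

8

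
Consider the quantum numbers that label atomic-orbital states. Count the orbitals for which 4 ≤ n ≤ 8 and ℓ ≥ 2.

Go shell by shell, enumerating (ℓ, m_ℓ) with ℓ ≥ 2:
n=4 → 12; n=5 → 21; n=6 → 32; n=7 → 45; n=8 → 60.
Total orbitals: 12 + 21 + 32 + 45 + 60 = 170.

170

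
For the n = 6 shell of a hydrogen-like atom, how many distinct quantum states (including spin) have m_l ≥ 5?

2

With n = 6 the allowed l are 0, 1, …, 5.
The (l, m_l) pairs meeting m_l ≥ 5 give: l=5 → 1.
Orbitals: 1. Each orbital carries two spin states, so 1 × 2 = 2 states.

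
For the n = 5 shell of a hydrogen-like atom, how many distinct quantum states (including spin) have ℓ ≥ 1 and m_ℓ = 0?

8

Go through ℓ = 0, …, 4 (the values permitted for n = 5).
Contributions: ℓ=1 → 1; ℓ=2 → 1; ℓ=3 → 1; ℓ=4 → 1.
Orbitals: 1 + 1 + 1 + 1 = 4. Each orbital carries two spin states, so 4 × 2 = 8 states.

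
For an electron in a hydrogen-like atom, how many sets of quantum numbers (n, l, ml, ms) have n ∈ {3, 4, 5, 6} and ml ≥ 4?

Per-shell orbital counts meeting the constraint:
n=5 → 1; n=6 → 3.
Orbitals: 1 + 3 = 4. Including both spin states (ms = ±1/2) gives 2 × 4 = 8 states.

8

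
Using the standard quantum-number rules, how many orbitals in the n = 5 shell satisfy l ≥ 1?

Per l-value: l=1 → 3; l=2 → 5; l=3 → 7; l=4 → 9.
Total orbitals: 3 + 5 + 7 + 9 = 24.

24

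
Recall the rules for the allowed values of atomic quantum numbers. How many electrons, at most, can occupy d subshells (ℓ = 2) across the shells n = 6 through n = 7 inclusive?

A d subshell (ℓ = 2) exists for every n ≥ 3, so shells n = 6, 7 each contribute one — 2 subshells.
Since each d subshell holds 2(2·2+1) = 10 electrons, the total is 2 × 10 = 20.

20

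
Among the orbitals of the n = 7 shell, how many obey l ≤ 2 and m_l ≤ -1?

With n = 7 the allowed l are 0, 1, …, 6.
Contributions: l=1 → 1; l=2 → 2.
Total orbitals: 1 + 2 = 3.

3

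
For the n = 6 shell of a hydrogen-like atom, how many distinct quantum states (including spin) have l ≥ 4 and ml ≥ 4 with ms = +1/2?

3

The n = 6 shell has l = 0 through 5; check each.
Orbitals with l ≥ 4 and ml ≥ 4, by l: l=4 → 1; l=5 → 2.
Orbitals: 1 + 2 = 3. With ms fixed to a single value there is one state per orbital, giving 3 states.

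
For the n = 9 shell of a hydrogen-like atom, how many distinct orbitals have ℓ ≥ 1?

80

With n = 9 the allowed ℓ are 0, 1, …, 8.
Contributions: ℓ=1 → 3; ℓ=2 → 5; ℓ=3 → 7; ℓ=4 → 9; ℓ=5 → 11; ℓ=6 → 13; ℓ=7 → 15; ℓ=8 → 17.
Total orbitals: 3 + 5 + 7 + 9 + 11 + 13 + 15 + 17 = 80.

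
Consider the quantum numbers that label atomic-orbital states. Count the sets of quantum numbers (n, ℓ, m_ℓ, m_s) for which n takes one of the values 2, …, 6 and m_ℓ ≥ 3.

20

Go shell by shell, enumerating (ℓ, m_ℓ) with m_ℓ ≥ 3:
n=4 → 1; n=5 → 3; n=6 → 6.
Orbitals: 1 + 3 + 6 = 10. Including both spin states (m_s = ±1/2) gives 2 × 10 = 20 states.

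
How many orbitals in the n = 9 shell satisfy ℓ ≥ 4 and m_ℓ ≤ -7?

Go through ℓ = 0, …, 8 (the values permitted for n = 9).
The (ℓ, m_ℓ) pairs meeting ℓ ≥ 4 and m_ℓ ≤ -7 give: ℓ=7 → 1; ℓ=8 → 2.
Total orbitals: 1 + 2 = 3.

3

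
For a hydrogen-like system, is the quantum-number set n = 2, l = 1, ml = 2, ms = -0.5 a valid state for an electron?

Not allowed

The magnetic quantum number must satisfy −l ≤ ml ≤ l. With l = 1, ml can only be -1, 0, 1, so ml = 2 is forbidden.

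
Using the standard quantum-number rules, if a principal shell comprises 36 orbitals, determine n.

n² = 36 ⇒ n = 6.

n = 6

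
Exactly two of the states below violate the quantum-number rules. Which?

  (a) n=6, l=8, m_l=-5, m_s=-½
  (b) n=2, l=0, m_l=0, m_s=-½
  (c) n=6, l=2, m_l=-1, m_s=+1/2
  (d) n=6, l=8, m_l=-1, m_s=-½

(a) has l = 8 ≥ n = 6, violating 0 ≤ l ≤ n−1.
(d) has l = 8 ≥ n = 6, violating 0 ≤ l ≤ n−1.
The remaining sets (b), (c) satisfy all four rules.

(a) and (d)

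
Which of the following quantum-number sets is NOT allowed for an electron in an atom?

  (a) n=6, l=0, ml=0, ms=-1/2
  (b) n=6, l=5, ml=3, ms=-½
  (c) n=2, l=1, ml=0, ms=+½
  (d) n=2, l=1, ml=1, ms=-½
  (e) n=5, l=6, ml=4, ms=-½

(e) has l = 6 ≥ n = 5, violating 0 ≤ l ≤ n−1.
The remaining sets (a), (b), (c), (d) satisfy all four rules.

(e)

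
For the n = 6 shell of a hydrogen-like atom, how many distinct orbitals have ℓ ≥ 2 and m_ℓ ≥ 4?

Go through ℓ = 0, …, 5 (the values permitted for n = 6).
Contributions: ℓ=4 → 1; ℓ=5 → 2.
Total orbitals: 1 + 2 = 3.

3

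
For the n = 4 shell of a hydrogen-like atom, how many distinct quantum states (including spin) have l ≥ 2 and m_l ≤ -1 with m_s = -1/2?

Go through l = 0, …, 3 (the values permitted for n = 4).
Orbitals with l ≥ 2 and m_l ≤ -1, by l: l=2 → 2; l=3 → 3.
Orbitals: 2 + 3 = 5. With m_s fixed to a single value there is one state per orbital, giving 5 states.

5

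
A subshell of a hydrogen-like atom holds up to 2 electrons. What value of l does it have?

l = 0 (s)

2(2l+1) = 2 ⇒ 2l+1 = 1 ⇒ l = 0.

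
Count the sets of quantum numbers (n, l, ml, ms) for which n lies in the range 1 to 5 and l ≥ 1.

Work shell by shell — for each n, count the (l, ml) pairs that satisfy l ≥ 1:
n=2 → 3; n=3 → 8; n=4 → 15; n=5 → 24.
Orbitals: 3 + 8 + 15 + 24 = 50. Including both spin states (ms = ±1/2) gives 2 × 50 = 100 states.

100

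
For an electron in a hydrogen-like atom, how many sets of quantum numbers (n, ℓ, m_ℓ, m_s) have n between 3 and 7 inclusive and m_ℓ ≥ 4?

For each n in the range, tally the orbitals obeying m_ℓ ≥ 4:
n=5 → 1; n=6 → 3; n=7 → 6.
Orbitals: 1 + 3 + 6 = 10. Including both spin states (m_s = ±1/2) gives 2 × 10 = 20 states.

20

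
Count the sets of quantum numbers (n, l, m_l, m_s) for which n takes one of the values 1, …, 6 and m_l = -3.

12

For each n in the range, tally the orbitals obeying m_l = -3:
n=4 → 1; n=5 → 2; n=6 → 3.
Orbitals: 1 + 2 + 3 = 6. Including both spin states (m_s = ±1/2) gives 2 × 6 = 12 states.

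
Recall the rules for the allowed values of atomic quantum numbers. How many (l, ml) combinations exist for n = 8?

The n = 8 shell contains n² = 8² = 64 orbitals.

64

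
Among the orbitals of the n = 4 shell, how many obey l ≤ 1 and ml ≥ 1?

Contributions: l=1 → 1.
Total orbitals: 1.

1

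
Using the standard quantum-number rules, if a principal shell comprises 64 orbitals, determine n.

n = 8

n² = 64 ⇒ n = 8.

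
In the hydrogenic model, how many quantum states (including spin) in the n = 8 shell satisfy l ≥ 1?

126

Go through l = 0, …, 7 (the values permitted for n = 8).
Contributions: l=1 → 3; l=2 → 5; l=3 → 7; l=4 → 9; l=5 → 11; l=6 → 13; l=7 → 15.
Orbitals: 3 + 5 + 7 + 9 + 11 + 13 + 15 = 63. Each orbital carries two spin states, so 63 × 2 = 126 states.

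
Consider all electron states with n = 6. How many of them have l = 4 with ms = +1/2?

9

For n = 6, l ranges over 0 … 5.
Contributions: l=4 → 9.
Orbitals: 9. With ms fixed to a single value there is one state per orbital, giving 9 states.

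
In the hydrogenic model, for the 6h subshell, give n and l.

The leading integer gives n = 6; the letter 'h' means l = 5.

n = 6, l = 5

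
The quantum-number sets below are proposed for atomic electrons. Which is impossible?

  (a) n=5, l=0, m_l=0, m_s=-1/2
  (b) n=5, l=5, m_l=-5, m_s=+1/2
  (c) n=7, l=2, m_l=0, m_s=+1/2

(b) has l = 5 ≥ n = 5, violating 0 ≤ l ≤ n−1.
The remaining sets (a), (c) satisfy all four rules.

(b)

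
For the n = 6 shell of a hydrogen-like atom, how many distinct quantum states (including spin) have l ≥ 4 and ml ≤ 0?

The (l, ml) pairs meeting l ≥ 4 and ml ≤ 0 give: l=4 → 5; l=5 → 6.
Orbitals: 5 + 6 = 11. Each orbital carries two spin states, so 11 × 2 = 22 states.

22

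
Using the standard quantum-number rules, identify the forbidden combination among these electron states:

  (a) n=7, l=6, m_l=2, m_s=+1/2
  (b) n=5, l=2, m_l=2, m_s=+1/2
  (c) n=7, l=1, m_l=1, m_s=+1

(c)

(c) has m_s = +1, but an electron's spin must be ±1/2.
The remaining sets (a), (b) satisfy all four rules.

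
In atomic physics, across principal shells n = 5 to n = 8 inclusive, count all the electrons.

348

Shell n has n² orbitals: 5²=25 + 6²=36 + 7²=49 + 8²=64 = 174 orbitals.
Two spin states per orbital: 2 × 174 = 348 electrons.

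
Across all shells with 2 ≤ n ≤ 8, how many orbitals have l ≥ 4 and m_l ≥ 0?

Work shell by shell — for each n, count the (l, m_l) pairs that satisfy l ≥ 4 and m_l ≥ 0:
n=5 → 5; n=6 → 11; n=7 → 18; n=8 → 26.
Total orbitals: 5 + 11 + 18 + 26 = 60.

60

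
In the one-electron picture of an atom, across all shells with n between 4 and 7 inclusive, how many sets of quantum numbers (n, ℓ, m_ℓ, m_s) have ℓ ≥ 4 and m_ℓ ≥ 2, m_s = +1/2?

22

Per-shell orbital counts meeting the constraint:
n=5 → 3; n=6 → 7; n=7 → 12.
Orbitals: 3 + 7 + 12 = 22. With m_s fixed to +1/2 there is one state per orbital, so 22 states.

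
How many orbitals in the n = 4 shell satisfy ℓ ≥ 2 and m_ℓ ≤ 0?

7

For n = 4, ℓ ranges over 0 … 3.
The (ℓ, m_ℓ) pairs meeting ℓ ≥ 2 and m_ℓ ≤ 0 give: ℓ=2 → 3; ℓ=3 → 4.
Total orbitals: 3 + 4 = 7.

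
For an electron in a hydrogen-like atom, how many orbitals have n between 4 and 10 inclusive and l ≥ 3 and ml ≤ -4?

56

Work shell by shell — for each n, count the (l, ml) pairs that satisfy l ≥ 3 and ml ≤ -4:
n=5 → 1; n=6 → 3; n=7 → 6; n=8 → 10; n=9 → 15; n=10 → 21.
Total orbitals: 1 + 3 + 6 + 10 + 15 + 21 = 56.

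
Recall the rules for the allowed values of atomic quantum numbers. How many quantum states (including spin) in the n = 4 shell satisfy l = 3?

For n = 4, l ranges over 0 … 3.
Per l-value: l=3 → 7.
Orbitals: 7. Each orbital carries two spin states, so 7 × 2 = 14 states.

14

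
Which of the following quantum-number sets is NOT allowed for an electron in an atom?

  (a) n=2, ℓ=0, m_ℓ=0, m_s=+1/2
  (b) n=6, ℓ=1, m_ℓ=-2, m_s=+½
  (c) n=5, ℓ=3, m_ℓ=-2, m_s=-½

(b) has |m_ℓ| = 2 > ℓ = 1, violating −ℓ ≤ m_ℓ ≤ ℓ.
The remaining sets (a), (c) satisfy all four rules.

(b)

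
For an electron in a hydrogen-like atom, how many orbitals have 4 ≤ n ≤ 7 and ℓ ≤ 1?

Count contributing orbitals for each principal shell:
n=4 → 4; n=5 → 4; n=6 → 4; n=7 → 4.
Total orbitals: 4 + 4 + 4 + 4 = 16.

16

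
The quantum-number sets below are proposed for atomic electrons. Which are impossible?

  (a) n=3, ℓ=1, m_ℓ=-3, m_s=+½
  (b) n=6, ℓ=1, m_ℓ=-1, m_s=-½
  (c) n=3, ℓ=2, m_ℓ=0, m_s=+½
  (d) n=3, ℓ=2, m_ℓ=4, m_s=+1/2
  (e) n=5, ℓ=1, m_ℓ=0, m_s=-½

(a) has |m_ℓ| = 3 > ℓ = 1, violating −ℓ ≤ m_ℓ ≤ ℓ.
(d) has |m_ℓ| = 4 > ℓ = 2, violating −ℓ ≤ m_ℓ ≤ ℓ.
The remaining sets (b), (c), (e) satisfy all four rules.

(a) and (d)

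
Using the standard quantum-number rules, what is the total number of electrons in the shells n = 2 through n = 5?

108

Shell n has n² orbitals: 2²=4 + 3²=9 + 4²=16 + 5²=25 = 54 orbitals.
Two spin states per orbital: 2 × 54 = 108 electrons.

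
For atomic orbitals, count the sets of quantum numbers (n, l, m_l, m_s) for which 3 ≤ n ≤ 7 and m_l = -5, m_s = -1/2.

Per-shell orbital counts meeting the constraint:
n=6 → 1; n=7 → 2.
Orbitals: 1 + 2 = 3. With m_s fixed to -1/2 there is one state per orbital, so 3 states.

3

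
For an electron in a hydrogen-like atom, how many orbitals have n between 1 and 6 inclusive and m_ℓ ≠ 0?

70

Treat each shell separately and count matching orbitals:
n=2 → 2; n=3 → 6; n=4 → 12; n=5 → 20; n=6 → 30.
Total orbitals: 2 + 6 + 12 + 20 + 30 = 70.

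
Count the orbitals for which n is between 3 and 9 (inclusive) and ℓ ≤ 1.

Per-shell orbital counts meeting the constraint:
n=3 → 4; n=4 → 4; n=5 → 4; n=6 → 4; n=7 → 4; n=8 → 4; n=9 → 4.
Total orbitals: 4 + 4 + 4 + 4 + 4 + 4 + 4 = 28.

28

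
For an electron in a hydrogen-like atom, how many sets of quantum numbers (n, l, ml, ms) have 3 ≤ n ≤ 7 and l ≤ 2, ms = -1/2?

Treat each shell separately and count matching orbitals:
n=3 → 9; n=4 → 9; n=5 → 9; n=6 → 9; n=7 → 9.
Orbitals: 9 + 9 + 9 + 9 + 9 = 45. With ms fixed to -1/2 there is one state per orbital, so 45 states.

45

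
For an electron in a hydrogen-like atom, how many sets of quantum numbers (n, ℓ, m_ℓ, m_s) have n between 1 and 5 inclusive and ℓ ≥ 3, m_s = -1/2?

23

Go shell by shell, enumerating (ℓ, m_ℓ) with ℓ ≥ 3:
n=4 → 7; n=5 → 16.
Orbitals: 7 + 16 = 23. With m_s fixed to -1/2 there is one state per orbital, so 23 states.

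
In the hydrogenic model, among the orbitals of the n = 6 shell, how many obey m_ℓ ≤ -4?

3

Go through ℓ = 0, …, 5 (the values permitted for n = 6).
Orbitals with m_ℓ ≤ -4, by ℓ: ℓ=4 → 1; ℓ=5 → 2.
Total orbitals: 1 + 2 = 3.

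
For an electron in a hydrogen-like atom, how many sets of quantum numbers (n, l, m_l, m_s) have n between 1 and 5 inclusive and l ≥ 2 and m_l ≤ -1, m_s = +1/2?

Work shell by shell — for each n, count the (l, m_l) pairs that satisfy l ≥ 2 and m_l ≤ -1:
n=3 → 2; n=4 → 5; n=5 → 9.
Orbitals: 2 + 5 + 9 = 16. With m_s fixed to +1/2 there is one state per orbital, so 16 states.

16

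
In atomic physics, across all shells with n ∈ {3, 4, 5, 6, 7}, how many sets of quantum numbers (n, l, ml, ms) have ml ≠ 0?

220

Go shell by shell, enumerating (l, ml) with ml ≠ 0:
n=3 → 6; n=4 → 12; n=5 → 20; n=6 → 30; n=7 → 42.
Orbitals: 6 + 12 + 20 + 30 + 42 = 110. Including both spin states (ms = ±1/2) gives 2 × 110 = 220 states.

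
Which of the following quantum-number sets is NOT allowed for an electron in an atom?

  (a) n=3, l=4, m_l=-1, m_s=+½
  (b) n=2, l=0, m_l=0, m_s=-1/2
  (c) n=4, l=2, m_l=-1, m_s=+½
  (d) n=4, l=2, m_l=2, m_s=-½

(a) has l = 4 ≥ n = 3, violating 0 ≤ l ≤ n−1.
The remaining sets (b), (c), (d) satisfy all four rules.

(a)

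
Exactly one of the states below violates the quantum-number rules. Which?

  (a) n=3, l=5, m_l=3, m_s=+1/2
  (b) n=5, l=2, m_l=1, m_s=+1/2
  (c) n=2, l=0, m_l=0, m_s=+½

(a) has l = 5 ≥ n = 3, violating 0 ≤ l ≤ n−1.
The remaining sets (b), (c) satisfy all four rules.

(a)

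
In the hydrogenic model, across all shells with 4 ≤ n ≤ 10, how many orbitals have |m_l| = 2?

70

Treat each shell separately and count matching orbitals:
n=4 → 4; n=5 → 6; n=6 → 8; n=7 → 10; n=8 → 12; n=9 → 14; n=10 → 16.
Total orbitals: 4 + 6 + 8 + 10 + 12 + 14 + 16 = 70.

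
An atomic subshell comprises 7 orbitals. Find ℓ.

2ℓ+1 = 7 gives ℓ = 3.

ℓ = 3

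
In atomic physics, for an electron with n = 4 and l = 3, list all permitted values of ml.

-3, -2, -1, 0, 1, 2, 3

ml takes every integer from −l to +l. With l = 3 that gives the 7 values -3, -2, -1, 0, 1, 2, 3.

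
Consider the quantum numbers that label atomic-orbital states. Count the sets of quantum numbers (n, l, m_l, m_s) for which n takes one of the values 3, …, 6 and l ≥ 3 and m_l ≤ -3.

For each n in the range, tally the orbitals obeying l ≥ 3 and m_l ≤ -3:
n=4 → 1; n=5 → 3; n=6 → 6.
Orbitals: 1 + 3 + 6 = 10. Including both spin states (m_s = ±1/2) gives 2 × 10 = 20 states.

20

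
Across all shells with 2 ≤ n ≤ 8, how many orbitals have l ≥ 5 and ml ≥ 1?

34

Per-shell orbital counts meeting the constraint:
n=6 → 5; n=7 → 11; n=8 → 18.
Total orbitals: 5 + 11 + 18 = 34.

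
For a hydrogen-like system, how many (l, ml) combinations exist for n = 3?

The n = 3 shell contains n² = 3² = 9 orbitals.

9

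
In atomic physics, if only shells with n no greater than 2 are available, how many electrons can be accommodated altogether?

10

Total orbitals = 1² + 2² = 5. Doubling for spin gives 10 electrons.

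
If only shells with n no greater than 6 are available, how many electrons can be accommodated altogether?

182

Total orbitals = 1² + 2² + 3² + 4² + 5² + 6² = 91. Doubling for spin gives 182 electrons.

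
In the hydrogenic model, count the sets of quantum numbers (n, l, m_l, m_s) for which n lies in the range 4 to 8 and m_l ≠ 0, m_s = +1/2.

160

Work shell by shell — for each n, count the (l, m_l) pairs that satisfy m_l ≠ 0:
n=4 → 12; n=5 → 20; n=6 → 30; n=7 → 42; n=8 → 56.
Orbitals: 12 + 20 + 30 + 42 + 56 = 160. With m_s fixed to +1/2 there is one state per orbital, so 160 states.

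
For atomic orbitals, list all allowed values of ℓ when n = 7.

0, 1, 2, 3, 4, 5, 6

ℓ is an integer with 0 ≤ ℓ ≤ n−1, so for n = 7: ℓ = 0, 1, 2, 3, 4, 5, 6.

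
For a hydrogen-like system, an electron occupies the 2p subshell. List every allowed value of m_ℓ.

The 2p subshell has ℓ = 1, and m_ℓ takes every integer from −ℓ to +ℓ. With ℓ = 1 that gives the 3 values -1, 0, 1.

-1, 0, 1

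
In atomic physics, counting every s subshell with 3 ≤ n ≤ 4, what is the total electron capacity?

4

An s subshell (ℓ = 0) exists for every n ≥ 1, so shells n = 3, 4 each contribute one — 2 subshells.
Since each s subshell holds 2(2·0+1) = 2 electrons, the total is 2 × 2 = 4.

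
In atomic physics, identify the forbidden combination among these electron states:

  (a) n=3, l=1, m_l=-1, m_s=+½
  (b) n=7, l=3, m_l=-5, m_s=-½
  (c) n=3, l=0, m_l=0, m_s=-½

(b)

(b) has |m_l| = 5 > l = 3, violating −l ≤ m_l ≤ l.
The remaining sets (a), (c) satisfy all four rules.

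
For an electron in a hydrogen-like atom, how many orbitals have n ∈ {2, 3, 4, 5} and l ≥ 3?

For each n in the range, tally the orbitals obeying l ≥ 3:
n=4 → 7; n=5 → 16.
Total orbitals: 7 + 16 = 23.

23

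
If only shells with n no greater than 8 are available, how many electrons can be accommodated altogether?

Total orbitals = 1² + 2² + 3² + 4² + 5² + 6² + 7² + 8² = 204. Doubling for spin gives 408 electrons.

408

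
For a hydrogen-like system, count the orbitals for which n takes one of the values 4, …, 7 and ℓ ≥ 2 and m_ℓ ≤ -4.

10

Go shell by shell, enumerating (ℓ, m_ℓ) with ℓ ≥ 2 and m_ℓ ≤ -4:
n=5 → 1; n=6 → 3; n=7 → 6.
Total orbitals: 1 + 3 + 6 = 10.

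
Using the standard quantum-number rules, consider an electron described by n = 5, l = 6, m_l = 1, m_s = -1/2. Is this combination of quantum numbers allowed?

Not allowed

The orbital quantum number must satisfy 0 ≤ l ≤ n−1. With n = 5 the allowed l values are 0, 1, 2, 3, 4, so l = 6 is out of range.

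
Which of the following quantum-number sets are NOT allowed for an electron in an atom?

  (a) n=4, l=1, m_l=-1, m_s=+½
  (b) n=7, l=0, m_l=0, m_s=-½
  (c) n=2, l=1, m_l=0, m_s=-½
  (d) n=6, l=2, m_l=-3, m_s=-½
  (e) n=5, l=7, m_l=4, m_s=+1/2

(d) has |m_l| = 3 > l = 2, violating −l ≤ m_l ≤ l.
(e) has l = 7 ≥ n = 5, violating 0 ≤ l ≤ n−1.
The remaining sets (a), (b), (c) satisfy all four rules.

(d) and (e)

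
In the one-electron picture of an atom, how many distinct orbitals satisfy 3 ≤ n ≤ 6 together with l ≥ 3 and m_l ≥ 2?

16

Treat each shell separately and count matching orbitals:
n=4 → 2; n=5 → 5; n=6 → 9.
Total orbitals: 2 + 5 + 9 = 16.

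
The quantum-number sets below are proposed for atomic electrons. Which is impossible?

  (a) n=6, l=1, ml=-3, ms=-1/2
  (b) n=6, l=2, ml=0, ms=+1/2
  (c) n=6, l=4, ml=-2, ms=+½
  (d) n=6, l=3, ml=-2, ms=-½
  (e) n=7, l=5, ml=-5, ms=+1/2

(a) has |ml| = 3 > l = 1, violating −l ≤ ml ≤ l.
The remaining sets (b), (c), (d), (e) satisfy all four rules.

(a)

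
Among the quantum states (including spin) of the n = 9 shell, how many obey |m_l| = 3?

24

With n = 9 the allowed l are 0, 1, …, 8.
Per l-value: l=3 → 2; l=4 → 2; l=5 → 2; l=6 → 2; l=7 → 2; l=8 → 2.
Orbitals: 2 + 2 + 2 + 2 + 2 + 2 = 12. Each orbital carries two spin states, so 12 × 2 = 24 states.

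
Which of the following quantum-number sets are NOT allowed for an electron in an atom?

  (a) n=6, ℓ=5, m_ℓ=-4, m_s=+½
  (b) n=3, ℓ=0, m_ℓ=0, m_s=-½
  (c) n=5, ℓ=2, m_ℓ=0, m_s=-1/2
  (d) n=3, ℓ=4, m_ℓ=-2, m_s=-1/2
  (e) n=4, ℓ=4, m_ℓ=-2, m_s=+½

(d) and (e)

(d) has ℓ = 4 ≥ n = 3, violating 0 ≤ ℓ ≤ n−1.
(e) has ℓ = 4 ≥ n = 4, violating 0 ≤ ℓ ≤ n−1.
The remaining sets (a), (b), (c) satisfy all four rules.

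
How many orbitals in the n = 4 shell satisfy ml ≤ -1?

The n = 4 shell has l = 0 through 3; check each.
Contributions: l=1 → 1; l=2 → 2; l=3 → 3.
Total orbitals: 1 + 2 + 3 = 6.

6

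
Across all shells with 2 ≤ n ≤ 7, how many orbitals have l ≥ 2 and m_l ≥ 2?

35

For each n in the range, tally the orbitals obeying l ≥ 2 and m_l ≥ 2:
n=3 → 1; n=4 → 3; n=5 → 6; n=6 → 10; n=7 → 15.
Total orbitals: 1 + 3 + 6 + 10 + 15 = 35.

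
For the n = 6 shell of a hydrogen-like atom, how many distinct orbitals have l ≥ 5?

The n = 6 shell has l = 0 through 5; check each.
Contributions: l=5 → 11.
Total orbitals: 11.

11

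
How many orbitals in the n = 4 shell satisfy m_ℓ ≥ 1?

The n = 4 shell has ℓ = 0 through 3; check each.
The (ℓ, m_ℓ) pairs meeting m_ℓ ≥ 1 give: ℓ=1 → 1; ℓ=2 → 2; ℓ=3 → 3.
Total orbitals: 1 + 2 + 3 = 6.

6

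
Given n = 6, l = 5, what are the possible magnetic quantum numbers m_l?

-5, -4, -3, -2, -1, 0, 1, 2, 3, 4, 5

m_l takes every integer from −l to +l. With l = 5 that gives the 11 values -5, -4, -3, -2, -1, 0, 1, 2, 3, 4, 5.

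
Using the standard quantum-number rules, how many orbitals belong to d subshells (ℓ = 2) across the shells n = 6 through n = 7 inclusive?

10

A d subshell (ℓ = 2) exists for every n ≥ 3, so shells n = 6, 7 each contribute one — 2 subshells.
Since each d subshell has 2·2+1 = 5 orbitals, the total is 2 × 5 = 10.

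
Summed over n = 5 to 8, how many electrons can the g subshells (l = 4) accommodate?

72

A g subshell (l = 4) exists for every n ≥ 5, so shells n = 5, 6, 7, 8 each contribute one — 4 subshells.
Since each g subshell holds 2(2·4+1) = 18 electrons, the total is 4 × 18 = 72.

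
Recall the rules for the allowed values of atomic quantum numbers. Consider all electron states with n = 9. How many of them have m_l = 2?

Go through l = 0, …, 8 (the values permitted for n = 9).
The (l, m_l) pairs meeting m_l = 2 give: l=2 → 1; l=3 → 1; l=4 → 1; l=5 → 1; l=6 → 1; l=7 → 1; l=8 → 1.
Orbitals: 1 + 1 + 1 + 1 + 1 + 1 + 1 = 7. Each orbital carries two spin states, so 7 × 2 = 14 states.

14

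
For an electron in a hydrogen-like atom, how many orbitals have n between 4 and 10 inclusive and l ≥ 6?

150

Count contributing orbitals for each principal shell:
n=7 → 13; n=8 → 28; n=9 → 45; n=10 → 64.
Total orbitals: 13 + 28 + 45 + 64 = 150.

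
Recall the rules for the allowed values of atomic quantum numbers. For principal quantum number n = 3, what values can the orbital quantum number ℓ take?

ℓ is an integer with 0 ≤ ℓ ≤ n−1, so for n = 3: ℓ = 0, 1, 2.

0, 1, 2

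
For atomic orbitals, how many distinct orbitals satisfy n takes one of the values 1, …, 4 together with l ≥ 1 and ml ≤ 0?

16

Go shell by shell, enumerating (l, ml) with l ≥ 1 and ml ≤ 0:
n=2 → 2; n=3 → 5; n=4 → 9.
Total orbitals: 2 + 5 + 9 = 16.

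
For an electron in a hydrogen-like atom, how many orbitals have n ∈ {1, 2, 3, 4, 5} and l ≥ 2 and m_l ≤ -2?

10

Work shell by shell — for each n, count the (l, m_l) pairs that satisfy l ≥ 2 and m_l ≤ -2:
n=3 → 1; n=4 → 3; n=5 → 6.
Total orbitals: 1 + 3 + 6 = 10.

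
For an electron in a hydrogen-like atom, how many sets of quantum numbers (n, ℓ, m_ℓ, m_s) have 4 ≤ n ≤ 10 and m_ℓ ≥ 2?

Per-shell orbital counts meeting the constraint:
n=4 → 3; n=5 → 6; n=6 → 10; n=7 → 15; n=8 → 21; n=9 → 28; n=10 → 36.
Orbitals: 3 + 6 + 10 + 15 + 21 + 28 + 36 = 119. Including both spin states (m_s = ±1/2) gives 2 × 119 = 238 states.

238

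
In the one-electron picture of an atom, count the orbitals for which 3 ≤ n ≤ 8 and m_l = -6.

3

Work shell by shell — for each n, count the (l, m_l) pairs that satisfy m_l = -6:
n=7 → 1; n=8 → 2.
Total orbitals: 1 + 2 = 3.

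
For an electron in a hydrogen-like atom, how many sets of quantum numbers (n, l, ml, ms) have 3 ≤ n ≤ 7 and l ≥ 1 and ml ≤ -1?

Treat each shell separately and count matching orbitals:
n=3 → 3; n=4 → 6; n=5 → 10; n=6 → 15; n=7 → 21.
Orbitals: 3 + 6 + 10 + 15 + 21 = 55. Including both spin states (ms = ±1/2) gives 2 × 55 = 110 states.

110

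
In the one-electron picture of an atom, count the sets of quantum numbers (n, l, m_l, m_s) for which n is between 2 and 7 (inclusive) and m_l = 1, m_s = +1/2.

Go shell by shell, enumerating (l, m_l) with m_l = 1:
n=2 → 1; n=3 → 2; n=4 → 3; n=5 → 4; n=6 → 5; n=7 → 6.
Orbitals: 1 + 2 + 3 + 4 + 5 + 6 = 21. With m_s fixed to +1/2 there is one state per orbital, so 21 states.

21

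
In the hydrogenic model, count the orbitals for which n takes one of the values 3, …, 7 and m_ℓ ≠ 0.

110

Count contributing orbitals for each principal shell:
n=3 → 6; n=4 → 12; n=5 → 20; n=6 → 30; n=7 → 42.
Total orbitals: 6 + 12 + 20 + 30 + 42 = 110.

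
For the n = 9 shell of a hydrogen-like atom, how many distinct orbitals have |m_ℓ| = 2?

14

The n = 9 shell has ℓ = 0 through 8; check each.
Orbitals with |m_ℓ| = 2, by ℓ: ℓ=2 → 2; ℓ=3 → 2; ℓ=4 → 2; ℓ=5 → 2; ℓ=6 → 2; ℓ=7 → 2; ℓ=8 → 2.
Total orbitals: 2 + 2 + 2 + 2 + 2 + 2 + 2 = 14.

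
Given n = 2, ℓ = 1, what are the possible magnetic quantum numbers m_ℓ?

-1, 0, 1

m_ℓ takes every integer from −ℓ to +ℓ. With ℓ = 1 that gives the 3 values -1, 0, 1.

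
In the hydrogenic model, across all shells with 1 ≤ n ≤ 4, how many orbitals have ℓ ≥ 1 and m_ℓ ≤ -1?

10

Per-shell orbital counts meeting the constraint:
n=2 → 1; n=3 → 3; n=4 → 6.
Total orbitals: 1 + 3 + 6 = 10.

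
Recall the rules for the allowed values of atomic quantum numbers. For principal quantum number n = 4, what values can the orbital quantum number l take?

0, 1, 2, 3

l is an integer with 0 ≤ l ≤ n−1, so for n = 4: l = 0, 1, 2, 3.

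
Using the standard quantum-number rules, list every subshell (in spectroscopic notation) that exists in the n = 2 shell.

2s, 2p

For n = 2, l runs from 0 to 1. In spectroscopic notation l = 0,1,2,… ↔ s,p,d,f,g,h,i, so the subshells are 2s, 2p.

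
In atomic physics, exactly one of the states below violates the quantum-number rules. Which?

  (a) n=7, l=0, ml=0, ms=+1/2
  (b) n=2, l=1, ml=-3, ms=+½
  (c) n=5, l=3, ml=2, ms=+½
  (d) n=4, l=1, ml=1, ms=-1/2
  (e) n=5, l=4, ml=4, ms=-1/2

(b) has |ml| = 3 > l = 1, violating −l ≤ ml ≤ l.
The remaining sets (a), (c), (d), (e) satisfy all four rules.

(b)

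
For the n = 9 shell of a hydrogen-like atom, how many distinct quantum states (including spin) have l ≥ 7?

Go through l = 0, …, 8 (the values permitted for n = 9).
Contributions: l=7 → 15; l=8 → 17.
Orbitals: 15 + 17 = 32. Each orbital carries two spin states, so 32 × 2 = 64 states.

64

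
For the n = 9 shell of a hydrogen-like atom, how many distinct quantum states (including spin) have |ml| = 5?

16

Contributions: l=5 → 2; l=6 → 2; l=7 → 2; l=8 → 2.
Orbitals: 2 + 2 + 2 + 2 = 8. Each orbital carries two spin states, so 8 × 2 = 16 states.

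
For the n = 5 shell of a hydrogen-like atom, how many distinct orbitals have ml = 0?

5

Orbitals with ml = 0, by l: l=0 → 1; l=1 → 1; l=2 → 1; l=3 → 1; l=4 → 1.
Total orbitals: 1 + 1 + 1 + 1 + 1 = 5.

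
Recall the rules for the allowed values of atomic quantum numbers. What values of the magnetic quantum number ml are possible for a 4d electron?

The 4d subshell has l = 2, and ml takes every integer from −l to +l. With l = 2 that gives the 5 values -2, -1, 0, 1, 2.

-2, -1, 0, 1, 2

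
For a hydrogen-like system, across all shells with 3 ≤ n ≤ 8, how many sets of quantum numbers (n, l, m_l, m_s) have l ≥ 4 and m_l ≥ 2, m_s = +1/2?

40

Count contributing orbitals for each principal shell:
n=5 → 3; n=6 → 7; n=7 → 12; n=8 → 18.
Orbitals: 3 + 7 + 12 + 18 = 40. With m_s fixed to +1/2 there is one state per orbital, so 40 states.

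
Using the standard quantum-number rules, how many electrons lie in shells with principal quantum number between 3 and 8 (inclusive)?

398

Shell n has n² orbitals: 3²=9 + 4²=16 + 5²=25 + 6²=36 + 7²=49 + 8²=64 = 199 orbitals.
Two spin states per orbital: 2 × 199 = 398 electrons.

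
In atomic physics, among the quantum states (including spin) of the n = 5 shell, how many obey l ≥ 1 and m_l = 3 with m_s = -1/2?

2

The (l, m_l) pairs meeting l ≥ 1 and m_l = 3 give: l=3 → 1; l=4 → 1.
Orbitals: 1 + 1 = 2. With m_s fixed to a single value there is one state per orbital, giving 2 states.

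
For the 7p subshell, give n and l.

n = 7, l = 1

The leading integer gives n = 7; the letter 'p' means l = 1.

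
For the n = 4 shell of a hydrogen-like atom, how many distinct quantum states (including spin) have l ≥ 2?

Per l-value: l=2 → 5; l=3 → 7.
Orbitals: 5 + 7 = 12. Each orbital carries two spin states, so 12 × 2 = 24 states.

24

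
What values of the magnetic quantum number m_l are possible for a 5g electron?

The 5g subshell has l = 4, and m_l takes every integer from −l to +l. With l = 4 that gives the 9 values -4, -3, -2, -1, 0, 1, 2, 3, 4.

-4, -3, -2, -1, 0, 1, 2, 3, 4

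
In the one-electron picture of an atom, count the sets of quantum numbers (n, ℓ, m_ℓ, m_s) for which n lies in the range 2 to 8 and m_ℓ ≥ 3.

70

For each n in the range, tally the orbitals obeying m_ℓ ≥ 3:
n=4 → 1; n=5 → 3; n=6 → 6; n=7 → 10; n=8 → 15.
Orbitals: 1 + 3 + 6 + 10 + 15 = 35. Including both spin states (m_s = ±1/2) gives 2 × 35 = 70 states.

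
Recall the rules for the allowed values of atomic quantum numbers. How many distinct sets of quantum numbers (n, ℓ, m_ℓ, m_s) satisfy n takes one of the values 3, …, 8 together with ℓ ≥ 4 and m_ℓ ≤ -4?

40

Count contributing orbitals for each principal shell:
n=5 → 1; n=6 → 3; n=7 → 6; n=8 → 10.
Orbitals: 1 + 3 + 6 + 10 = 20. Including both spin states (m_s = ±1/2) gives 2 × 20 = 40 states.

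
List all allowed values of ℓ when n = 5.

ℓ is an integer with 0 ≤ ℓ ≤ n−1, so for n = 5: ℓ = 0, 1, 2, 3, 4.

0, 1, 2, 3, 4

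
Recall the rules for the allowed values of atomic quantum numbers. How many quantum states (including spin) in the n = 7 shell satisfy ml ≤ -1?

42

Per l-value: l=1 → 1; l=2 → 2; l=3 → 3; l=4 → 4; l=5 → 5; l=6 → 6.
Orbitals: 1 + 2 + 3 + 4 + 5 + 6 = 21. Each orbital carries two spin states, so 21 × 2 = 42 states.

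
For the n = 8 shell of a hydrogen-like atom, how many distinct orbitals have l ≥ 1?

With n = 8 the allowed l are 0, 1, …, 7.
Orbitals with l ≥ 1, by l: l=1 → 3; l=2 → 5; l=3 → 7; l=4 → 9; l=5 → 11; l=6 → 13; l=7 → 15.
Total orbitals: 3 + 5 + 7 + 9 + 11 + 13 + 15 = 63.

63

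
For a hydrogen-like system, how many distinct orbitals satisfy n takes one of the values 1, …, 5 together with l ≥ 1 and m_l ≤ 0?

Go shell by shell, enumerating (l, m_l) with l ≥ 1 and m_l ≤ 0:
n=2 → 2; n=3 → 5; n=4 → 9; n=5 → 14.
Total orbitals: 2 + 5 + 9 + 14 = 30.

30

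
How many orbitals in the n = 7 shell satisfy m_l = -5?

2

The n = 7 shell has l = 0 through 6; check each.
Orbitals with m_l = -5, by l: l=5 → 1; l=6 → 1.
Total orbitals: 1 + 1 = 2.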